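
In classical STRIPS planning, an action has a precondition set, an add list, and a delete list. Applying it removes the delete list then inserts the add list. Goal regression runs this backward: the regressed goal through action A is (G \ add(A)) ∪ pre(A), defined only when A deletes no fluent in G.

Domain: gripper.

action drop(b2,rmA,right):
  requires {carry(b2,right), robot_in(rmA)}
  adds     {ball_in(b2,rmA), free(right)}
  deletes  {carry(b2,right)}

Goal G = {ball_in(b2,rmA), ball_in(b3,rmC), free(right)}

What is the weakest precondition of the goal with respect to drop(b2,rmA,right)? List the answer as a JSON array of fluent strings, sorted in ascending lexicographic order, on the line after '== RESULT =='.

Compute (G \ add) ∪ pre:
  G ∩ del = {}  (empty — regression defined)
  G \ add = {ball_in(b2,rmA), ball_in(b3,rmC), free(right)} \ {ball_in(b2,rmA), free(right)} = {ball_in(b3,rmC)}
  ∪ pre   = {ball_in(b3,rmC)} ∪ {carry(b2,right), robot_in(rmA)}
          = {ball_in(b3,rmC), carry(b2,right), robot_in(rmA)}

== RESULT ==
["ball_in(b3,rmC)", "carry(b2,right)", "robot_in(rmA)"]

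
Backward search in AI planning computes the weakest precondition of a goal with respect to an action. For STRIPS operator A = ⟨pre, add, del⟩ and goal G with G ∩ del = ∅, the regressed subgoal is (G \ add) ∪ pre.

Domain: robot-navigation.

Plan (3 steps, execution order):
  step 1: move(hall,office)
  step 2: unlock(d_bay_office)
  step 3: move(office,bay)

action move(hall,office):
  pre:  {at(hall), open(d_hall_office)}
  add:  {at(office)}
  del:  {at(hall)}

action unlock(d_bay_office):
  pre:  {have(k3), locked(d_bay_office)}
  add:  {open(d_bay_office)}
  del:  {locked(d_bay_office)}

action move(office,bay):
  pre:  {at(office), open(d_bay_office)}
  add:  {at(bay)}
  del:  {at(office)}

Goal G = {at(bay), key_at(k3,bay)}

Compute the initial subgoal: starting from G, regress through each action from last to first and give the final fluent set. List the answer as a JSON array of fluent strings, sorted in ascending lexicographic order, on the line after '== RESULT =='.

Work backward from the goal:
  through step 3 (move(office,bay)): drop {at(bay)}, keep {key_at(k3,bay)}, require {at(office), open(d_bay_office)}
    → {at(office), key_at(k3,bay), open(d_bay_office)}
  through step 2 (unlock(d_bay_office)): drop {open(d_bay_office)}, keep {at(office), key_at(k3,bay)}, require {have(k3), locked(d_bay_office)}
    → {at(office), have(k3), key_at(k3,bay), locked(d_bay_office)}
  through step 1 (move(hall,office)): drop {at(office)}, keep {have(k3), key_at(k3,bay), locked(d_bay_office)}, require {at(hall), open(d_hall_office)}
    → {at(hall), have(k3), key_at(k3,bay), locked(d_bay_office), open(d_hall_office)}

== RESULT ==
["at(hall)", "have(k3)", "key_at(k3,bay)", "locked(d_bay_office)", "open(d_hall_office)"]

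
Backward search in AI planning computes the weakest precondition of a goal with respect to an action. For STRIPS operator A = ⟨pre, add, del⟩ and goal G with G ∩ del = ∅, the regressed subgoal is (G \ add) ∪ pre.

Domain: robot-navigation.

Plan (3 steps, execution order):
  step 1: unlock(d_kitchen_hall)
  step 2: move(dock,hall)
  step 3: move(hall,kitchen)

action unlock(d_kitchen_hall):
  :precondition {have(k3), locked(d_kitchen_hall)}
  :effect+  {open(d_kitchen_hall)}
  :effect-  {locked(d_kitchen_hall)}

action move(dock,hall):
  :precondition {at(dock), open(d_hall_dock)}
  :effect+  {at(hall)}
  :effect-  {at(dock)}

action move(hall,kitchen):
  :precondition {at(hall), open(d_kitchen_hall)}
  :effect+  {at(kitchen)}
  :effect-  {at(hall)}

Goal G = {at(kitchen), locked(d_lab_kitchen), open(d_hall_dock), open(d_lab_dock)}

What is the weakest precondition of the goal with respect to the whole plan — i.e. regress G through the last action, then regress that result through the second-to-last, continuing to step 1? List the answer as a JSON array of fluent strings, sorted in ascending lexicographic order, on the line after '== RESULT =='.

Work backward from the goal:
  through step 3 (move(hall,kitchen)): drop {at(kitchen)}, keep {locked(d_lab_kitchen), open(d_hall_dock), open(d_lab_dock)}, require {at(hall), open(d_kitchen_hall)}
    → {at(hall), locked(d_lab_kitchen), open(d_hall_dock), open(d_kitchen_hall), open(d_lab_dock)}
  through step 2 (move(dock,hall)): drop {at(hall)}, keep {locked(d_lab_kitchen), open(d_hall_dock), open(d_kitchen_hall), open(d_lab_dock)}, require {at(dock), open(d_hall_dock)}
    → {at(dock), locked(d_lab_kitchen), open(d_hall_dock), open(d_kitchen_hall), open(d_lab_dock)}
  through step 1 (unlock(d_kitchen_hall)): drop {open(d_kitchen_hall)}, keep {at(dock), locked(d_lab_kitchen), open(d_hall_dock), open(d_lab_dock)}, require {have(k3), locked(d_kitchen_hall)}
    → {at(dock), have(k3), locked(d_kitchen_hall), locked(d_lab_kitchen), open(d_hall_dock), open(d_lab_dock)}

== RESULT ==
["at(dock)", "have(k3)", "locked(d_kitchen_hall)", "locked(d_lab_kitchen)", "open(d_hall_dock)", "open(d_lab_dock)"]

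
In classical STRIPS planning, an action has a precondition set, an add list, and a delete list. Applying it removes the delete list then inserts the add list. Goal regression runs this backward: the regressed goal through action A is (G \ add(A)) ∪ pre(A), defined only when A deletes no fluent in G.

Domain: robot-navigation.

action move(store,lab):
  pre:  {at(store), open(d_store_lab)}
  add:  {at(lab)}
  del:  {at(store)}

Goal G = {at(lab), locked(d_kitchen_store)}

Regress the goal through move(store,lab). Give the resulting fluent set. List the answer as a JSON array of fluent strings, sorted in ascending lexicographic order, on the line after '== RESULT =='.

Regress:
  G ∩ del = {}  (empty — regression defined)
  G \ add = {at(lab), locked(d_kitchen_store)} \ {at(lab)} = {locked(d_kitchen_store)}
  ∪ pre   = {locked(d_kitchen_store)} ∪ {at(store), open(d_store_lab)}
          = {at(store), locked(d_kitchen_store), open(d_store_lab)}

== RESULT ==
["at(store)", "locked(d_kitchen_store)", "open(d_store_lab)"]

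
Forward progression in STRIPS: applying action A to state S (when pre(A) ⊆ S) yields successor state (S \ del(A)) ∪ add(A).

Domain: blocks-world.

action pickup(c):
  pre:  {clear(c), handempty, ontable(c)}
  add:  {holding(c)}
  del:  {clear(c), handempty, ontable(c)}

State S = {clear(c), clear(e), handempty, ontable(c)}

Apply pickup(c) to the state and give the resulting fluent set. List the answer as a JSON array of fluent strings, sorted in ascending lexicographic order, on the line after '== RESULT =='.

Compute (S \ del) ∪ add:
  pre ⊆ S: {clear(c), handempty, ontable(c)} ⊆ S  — applicable
  S \ del = {clear(e)}
  ∪ add   = {clear(e), holding(c)}

== RESULT ==
["clear(e)", "holding(c)"]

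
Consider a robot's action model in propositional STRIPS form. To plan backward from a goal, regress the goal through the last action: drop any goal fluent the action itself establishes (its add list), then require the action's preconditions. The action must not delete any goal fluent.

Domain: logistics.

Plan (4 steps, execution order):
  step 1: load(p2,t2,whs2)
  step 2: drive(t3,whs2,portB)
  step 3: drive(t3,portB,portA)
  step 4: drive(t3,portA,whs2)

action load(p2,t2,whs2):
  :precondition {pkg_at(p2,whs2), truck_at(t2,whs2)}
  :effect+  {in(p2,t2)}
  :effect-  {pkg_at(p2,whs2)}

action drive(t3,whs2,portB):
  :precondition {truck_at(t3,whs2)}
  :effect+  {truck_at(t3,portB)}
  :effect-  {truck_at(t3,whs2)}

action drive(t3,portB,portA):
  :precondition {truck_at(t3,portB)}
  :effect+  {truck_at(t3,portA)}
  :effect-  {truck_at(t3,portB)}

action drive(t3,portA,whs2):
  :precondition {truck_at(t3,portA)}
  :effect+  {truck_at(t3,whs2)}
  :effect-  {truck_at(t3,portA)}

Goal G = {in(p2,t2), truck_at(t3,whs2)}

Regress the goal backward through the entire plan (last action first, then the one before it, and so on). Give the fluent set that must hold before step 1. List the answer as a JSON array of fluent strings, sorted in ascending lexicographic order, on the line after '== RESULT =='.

Work backward from the goal:
  through step 4 (drive(t3,portA,whs2)): drop {truck_at(t3,whs2)}, keep {in(p2,t2)}, require {truck_at(t3,portA)}
    → {in(p2,t2), truck_at(t3,portA)}
  through step 3 (drive(t3,portB,portA)): drop {truck_at(t3,portA)}, keep {in(p2,t2)}, require {truck_at(t3,portB)}
    → {in(p2,t2), truck_at(t3,portB)}
  through step 2 (drive(t3,whs2,portB)): drop {truck_at(t3,portB)}, keep {in(p2,t2)}, require {truck_at(t3,whs2)}
    → {in(p2,t2), truck_at(t3,whs2)}
  through step 1 (load(p2,t2,whs2)): drop {in(p2,t2)}, keep {truck_at(t3,whs2)}, require {pkg_at(p2,whs2), truck_at(t2,whs2)}
    → {pkg_at(p2,whs2), truck_at(t2,whs2), truck_at(t3,whs2)}

== RESULT ==
["pkg_at(p2,whs2)", "truck_at(t2,whs2)", "truck_at(t3,whs2)"]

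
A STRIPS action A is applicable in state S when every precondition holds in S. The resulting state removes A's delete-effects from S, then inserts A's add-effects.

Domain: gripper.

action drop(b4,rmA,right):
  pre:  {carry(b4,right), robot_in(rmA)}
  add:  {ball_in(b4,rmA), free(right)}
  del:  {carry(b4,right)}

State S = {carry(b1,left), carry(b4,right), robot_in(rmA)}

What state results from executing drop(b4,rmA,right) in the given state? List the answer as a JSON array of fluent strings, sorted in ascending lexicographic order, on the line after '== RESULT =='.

Compute (S \ del) ∪ add:
  pre ⊆ S: {carry(b4,right), robot_in(rmA)} ⊆ S  — applicable
  S \ del = {carry(b1,left), robot_in(rmA)}
  ∪ add   = {ball_in(b4,rmA), carry(b1,left), free(right), robot_in(rmA)}

== RESULT ==
["ball_in(b4,rmA)", "carry(b1,left)", "free(right)", "robot_in(rmA)"]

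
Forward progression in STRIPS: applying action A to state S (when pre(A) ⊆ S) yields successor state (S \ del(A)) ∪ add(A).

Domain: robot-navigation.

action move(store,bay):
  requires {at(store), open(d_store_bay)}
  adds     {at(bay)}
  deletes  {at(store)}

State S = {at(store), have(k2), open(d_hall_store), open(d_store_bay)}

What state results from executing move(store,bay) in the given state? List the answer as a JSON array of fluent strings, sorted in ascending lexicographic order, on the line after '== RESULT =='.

Progress:
  pre ⊆ S: {at(store), open(d_store_bay)} ⊆ S  — applicable
  S \ del = {have(k2), open(d_hall_store), open(d_store_bay)}
  ∪ add   = {at(bay), have(k2), open(d_hall_store), open(d_store_bay)}

== RESULT ==
["at(bay)", "have(k2)", "open(d_hall_store)", "open(d_store_bay)"]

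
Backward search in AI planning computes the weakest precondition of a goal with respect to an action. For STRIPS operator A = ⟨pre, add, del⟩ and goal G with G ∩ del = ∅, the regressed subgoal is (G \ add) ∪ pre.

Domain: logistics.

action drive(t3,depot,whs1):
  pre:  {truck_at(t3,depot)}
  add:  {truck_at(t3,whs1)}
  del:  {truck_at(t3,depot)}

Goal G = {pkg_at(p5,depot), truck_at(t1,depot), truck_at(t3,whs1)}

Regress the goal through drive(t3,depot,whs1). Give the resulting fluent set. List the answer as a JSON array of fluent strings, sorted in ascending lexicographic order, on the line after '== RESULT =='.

Compute (G \ add) ∪ pre:
  G ∩ del = {}  (empty — regression defined)
  G \ add = {pkg_at(p5,depot), truck_at(t1,depot), truck_at(t3,whs1)} \ {truck_at(t3,whs1)} = {pkg_at(p5,depot), truck_at(t1,depot)}
  ∪ pre   = {pkg_at(p5,depot), truck_at(t1,depot)} ∪ {truck_at(t3,depot)}
          = {pkg_at(p5,depot), truck_at(t1,depot), truck_at(t3,depot)}

== RESULT ==
["pkg_at(p5,depot)", "truck_at(t1,depot)", "truck_at(t3,depot)"]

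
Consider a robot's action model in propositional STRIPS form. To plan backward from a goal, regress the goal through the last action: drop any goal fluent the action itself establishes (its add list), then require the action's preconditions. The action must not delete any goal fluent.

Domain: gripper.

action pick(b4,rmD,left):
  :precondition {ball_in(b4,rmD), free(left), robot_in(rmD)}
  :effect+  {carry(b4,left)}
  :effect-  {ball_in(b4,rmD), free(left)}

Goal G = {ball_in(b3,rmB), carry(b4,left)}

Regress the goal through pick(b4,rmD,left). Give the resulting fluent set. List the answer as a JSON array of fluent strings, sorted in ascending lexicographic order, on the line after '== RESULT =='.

Compute (G \ add) ∪ pre:
  G ∩ del = {}  (empty — regression defined)
  G \ add = {ball_in(b3,rmB), carry(b4,left)} \ {carry(b4,left)} = {ball_in(b3,rmB)}
  ∪ pre   = {ball_in(b3,rmB)} ∪ {ball_in(b4,rmD), free(left), robot_in(rmD)}
          = {ball_in(b3,rmB), ball_in(b4,rmD), free(left), robot_in(rmD)}

== RESULT ==
["ball_in(b3,rmB)", "ball_in(b4,rmD)", "free(left)", "robot_in(rmD)"]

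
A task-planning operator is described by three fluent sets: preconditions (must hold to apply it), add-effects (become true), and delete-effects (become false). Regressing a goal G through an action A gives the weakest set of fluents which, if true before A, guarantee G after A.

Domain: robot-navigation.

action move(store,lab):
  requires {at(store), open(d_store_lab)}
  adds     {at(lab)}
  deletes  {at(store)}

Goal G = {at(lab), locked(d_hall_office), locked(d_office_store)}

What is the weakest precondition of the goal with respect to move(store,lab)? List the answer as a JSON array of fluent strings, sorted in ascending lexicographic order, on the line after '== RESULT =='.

Regress:
  G ∩ del = {}  (empty — regression defined)
  G \ add = {at(lab), locked(d_hall_office), locked(d_office_store)} \ {at(lab)} = {locked(d_hall_office), locked(d_office_store)}
  ∪ pre   = {locked(d_hall_office), locked(d_office_store)} ∪ {at(store), open(d_store_lab)}
          = {at(store), locked(d_hall_office), locked(d_office_store), open(d_store_lab)}

== RESULT ==
["at(store)", "locked(d_hall_office)", "locked(d_office_store)", "open(d_store_lab)"]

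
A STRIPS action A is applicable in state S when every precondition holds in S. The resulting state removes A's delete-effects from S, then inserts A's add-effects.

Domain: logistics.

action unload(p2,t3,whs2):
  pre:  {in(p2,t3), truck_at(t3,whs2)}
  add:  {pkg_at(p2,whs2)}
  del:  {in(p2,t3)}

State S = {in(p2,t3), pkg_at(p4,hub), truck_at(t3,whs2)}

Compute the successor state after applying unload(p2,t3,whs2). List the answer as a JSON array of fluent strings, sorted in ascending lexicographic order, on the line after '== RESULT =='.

Progress:
  pre ⊆ S: {in(p2,t3), truck_at(t3,whs2)} ⊆ S  — applicable
  S \ del = {pkg_at(p4,hub), truck_at(t3,whs2)}
  ∪ add   = {pkg_at(p2,whs2), pkg_at(p4,hub), truck_at(t3,whs2)}

== RESULT ==
["pkg_at(p2,whs2)", "pkg_at(p4,hub)", "truck_at(t3,whs2)"]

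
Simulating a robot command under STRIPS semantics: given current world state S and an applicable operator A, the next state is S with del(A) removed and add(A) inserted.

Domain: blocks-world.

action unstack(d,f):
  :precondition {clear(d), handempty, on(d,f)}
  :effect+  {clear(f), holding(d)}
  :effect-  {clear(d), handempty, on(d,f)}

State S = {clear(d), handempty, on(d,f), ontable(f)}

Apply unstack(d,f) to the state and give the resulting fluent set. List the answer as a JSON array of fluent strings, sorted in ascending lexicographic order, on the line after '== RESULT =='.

Compute (S \ del) ∪ add:
  pre ⊆ S: {clear(d), handempty, on(d,f)} ⊆ S  — applicable
  S \ del = {ontable(f)}
  ∪ add   = {clear(f), holding(d), ontable(f)}

== RESULT ==
["clear(f)", "holding(d)", "ontable(f)"]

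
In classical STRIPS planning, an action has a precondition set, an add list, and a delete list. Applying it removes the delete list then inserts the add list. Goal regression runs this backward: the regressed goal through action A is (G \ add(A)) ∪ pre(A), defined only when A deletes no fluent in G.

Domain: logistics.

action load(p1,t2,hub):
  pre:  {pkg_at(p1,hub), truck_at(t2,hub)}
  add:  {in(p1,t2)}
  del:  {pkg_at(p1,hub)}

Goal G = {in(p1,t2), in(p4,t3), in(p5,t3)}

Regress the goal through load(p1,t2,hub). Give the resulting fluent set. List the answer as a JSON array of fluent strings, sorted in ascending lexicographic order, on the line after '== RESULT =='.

Regress:
  G ∩ del = {}  (empty — regression defined)
  G \ add = {in(p1,t2), in(p4,t3), in(p5,t3)} \ {in(p1,t2)} = {in(p4,t3), in(p5,t3)}
  ∪ pre   = {in(p4,t3), in(p5,t3)} ∪ {pkg_at(p1,hub), truck_at(t2,hub)}
          = {in(p4,t3), in(p5,t3), pkg_at(p1,hub), truck_at(t2,hub)}

== RESULT ==
["in(p4,t3)", "in(p5,t3)", "pkg_at(p1,hub)", "truck_at(t2,hub)"]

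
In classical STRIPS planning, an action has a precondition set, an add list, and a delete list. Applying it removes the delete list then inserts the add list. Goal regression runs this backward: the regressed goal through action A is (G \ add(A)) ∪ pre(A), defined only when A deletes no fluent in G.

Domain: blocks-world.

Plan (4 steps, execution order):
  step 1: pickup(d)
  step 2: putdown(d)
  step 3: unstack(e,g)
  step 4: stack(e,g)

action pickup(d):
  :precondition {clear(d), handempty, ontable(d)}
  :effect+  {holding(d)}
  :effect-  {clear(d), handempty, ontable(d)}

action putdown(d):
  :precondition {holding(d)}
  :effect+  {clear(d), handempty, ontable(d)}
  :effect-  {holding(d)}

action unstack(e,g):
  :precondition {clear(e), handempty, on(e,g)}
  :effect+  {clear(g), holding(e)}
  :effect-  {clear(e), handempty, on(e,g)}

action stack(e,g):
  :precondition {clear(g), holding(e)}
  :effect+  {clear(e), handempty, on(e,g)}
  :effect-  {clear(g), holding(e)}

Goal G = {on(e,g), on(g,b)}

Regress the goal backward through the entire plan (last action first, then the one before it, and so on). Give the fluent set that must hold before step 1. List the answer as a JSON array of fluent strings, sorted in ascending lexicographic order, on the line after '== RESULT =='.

Work backward from the goal:
  through step 4 (stack(e,g)): drop {on(e,g)}, keep {on(g,b)}, require {clear(g), holding(e)}
    → {clear(g), holding(e), on(g,b)}
  through step 3 (unstack(e,g)): drop {clear(g), holding(e)}, keep {on(g,b)}, require {clear(e), handempty, on(e,g)}
    → {clear(e), handempty, on(e,g), on(g,b)}
  through step 2 (putdown(d)): drop {handempty}, keep {clear(e), on(e,g), on(g,b)}, require {holding(d)}
    → {clear(e), holding(d), on(e,g), on(g,b)}
  through step 1 (pickup(d)): drop {holding(d)}, keep {clear(e), on(e,g), on(g,b)}, require {clear(d), handempty, ontable(d)}
    → {clear(d), clear(e), handempty, on(e,g), on(g,b), ontable(d)}

== RESULT ==
["clear(d)", "clear(e)", "handempty", "on(e,g)", "on(g,b)", "ontable(d)"]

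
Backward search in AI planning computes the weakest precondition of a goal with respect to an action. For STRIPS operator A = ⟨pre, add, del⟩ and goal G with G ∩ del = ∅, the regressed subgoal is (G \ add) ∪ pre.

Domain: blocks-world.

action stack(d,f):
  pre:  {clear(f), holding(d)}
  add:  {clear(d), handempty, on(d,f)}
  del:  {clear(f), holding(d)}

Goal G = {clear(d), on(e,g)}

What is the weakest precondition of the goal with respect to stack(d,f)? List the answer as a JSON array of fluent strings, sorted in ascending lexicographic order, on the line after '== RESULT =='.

Compute (G \ add) ∪ pre:
  G ∩ del = {}  (empty — regression defined)
  G \ add = {clear(d), on(e,g)} \ {clear(d), handempty, on(d,f)} = {on(e,g)}
  ∪ pre   = {on(e,g)} ∪ {clear(f), holding(d)}
          = {clear(f), holding(d), on(e,g)}

== RESULT ==
["clear(f)", "holding(d)", "on(e,g)"]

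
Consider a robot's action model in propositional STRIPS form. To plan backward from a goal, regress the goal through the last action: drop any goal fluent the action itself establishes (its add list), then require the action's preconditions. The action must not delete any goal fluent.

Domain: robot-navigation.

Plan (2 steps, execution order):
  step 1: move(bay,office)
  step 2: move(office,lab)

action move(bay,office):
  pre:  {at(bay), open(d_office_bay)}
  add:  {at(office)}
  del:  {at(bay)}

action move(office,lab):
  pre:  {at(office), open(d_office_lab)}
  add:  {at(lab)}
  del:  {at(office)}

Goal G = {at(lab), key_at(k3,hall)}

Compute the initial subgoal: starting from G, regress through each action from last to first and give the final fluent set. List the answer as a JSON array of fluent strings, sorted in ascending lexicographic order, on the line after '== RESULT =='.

Regress step by step:
  through step 2 (move(office,lab)): drop {at(lab)}, keep {key_at(k3,hall)}, require {at(office), open(d_office_lab)}
    → {at(office), key_at(k3,hall), open(d_office_lab)}
  through step 1 (move(bay,office)): drop {at(office)}, keep {key_at(k3,hall), open(d_office_lab)}, require {at(bay), open(d_office_bay)}
    → {at(bay), key_at(k3,hall), open(d_office_bay), open(d_office_lab)}

== RESULT ==
["at(bay)", "key_at(k3,hall)", "open(d_office_bay)", "open(d_office_lab)"]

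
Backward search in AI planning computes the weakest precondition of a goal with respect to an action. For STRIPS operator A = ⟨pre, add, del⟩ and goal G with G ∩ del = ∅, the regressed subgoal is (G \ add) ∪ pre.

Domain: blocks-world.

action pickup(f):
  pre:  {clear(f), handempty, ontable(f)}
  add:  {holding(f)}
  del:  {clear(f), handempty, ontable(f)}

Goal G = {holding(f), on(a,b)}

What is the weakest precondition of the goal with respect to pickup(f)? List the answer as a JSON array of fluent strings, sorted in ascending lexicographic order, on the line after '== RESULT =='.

Compute (G \ add) ∪ pre:
  G ∩ del = {}  (empty — regression defined)
  G \ add = {holding(f), on(a,b)} \ {holding(f)} = {on(a,b)}
  ∪ pre   = {on(a,b)} ∪ {clear(f), handempty, ontable(f)}
          = {clear(f), handempty, on(a,b), ontable(f)}

== RESULT ==
["clear(f)", "handempty", "on(a,b)", "ontable(f)"]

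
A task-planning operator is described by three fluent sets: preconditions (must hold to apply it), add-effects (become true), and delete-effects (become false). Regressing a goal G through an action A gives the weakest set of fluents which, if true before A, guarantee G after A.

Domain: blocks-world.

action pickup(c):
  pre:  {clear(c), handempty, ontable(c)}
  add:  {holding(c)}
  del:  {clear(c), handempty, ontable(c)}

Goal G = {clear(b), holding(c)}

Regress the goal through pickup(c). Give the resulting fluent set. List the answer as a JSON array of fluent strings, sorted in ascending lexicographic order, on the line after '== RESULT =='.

Regress:
  G ∩ del = {}  (empty — regression defined)
  G \ add = {clear(b), holding(c)} \ {holding(c)} = {clear(b)}
  ∪ pre   = {clear(b)} ∪ {clear(c), handempty, ontable(c)}
          = {clear(b), clear(c), handempty, ontable(c)}

== RESULT ==
["clear(b)", "clear(c)", "handempty", "ontable(c)"]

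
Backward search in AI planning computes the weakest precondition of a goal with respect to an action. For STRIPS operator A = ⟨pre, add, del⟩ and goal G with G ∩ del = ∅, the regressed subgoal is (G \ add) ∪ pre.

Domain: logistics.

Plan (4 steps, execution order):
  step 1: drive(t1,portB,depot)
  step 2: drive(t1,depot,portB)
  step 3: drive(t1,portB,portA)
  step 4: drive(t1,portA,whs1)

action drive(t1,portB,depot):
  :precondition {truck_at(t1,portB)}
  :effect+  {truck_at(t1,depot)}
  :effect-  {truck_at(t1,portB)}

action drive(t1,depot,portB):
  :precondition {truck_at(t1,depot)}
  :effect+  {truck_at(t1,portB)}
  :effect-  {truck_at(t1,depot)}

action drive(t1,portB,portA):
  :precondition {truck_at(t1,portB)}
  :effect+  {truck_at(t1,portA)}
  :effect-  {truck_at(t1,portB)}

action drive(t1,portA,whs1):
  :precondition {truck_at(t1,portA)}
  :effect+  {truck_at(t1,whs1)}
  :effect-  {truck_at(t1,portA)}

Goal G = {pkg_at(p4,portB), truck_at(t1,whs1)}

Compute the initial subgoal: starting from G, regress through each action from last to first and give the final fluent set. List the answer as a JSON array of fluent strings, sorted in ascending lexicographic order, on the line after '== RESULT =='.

Regress step by step:
  through step 4 (drive(t1,portA,whs1)): drop {truck_at(t1,whs1)}, keep {pkg_at(p4,portB)}, require {truck_at(t1,portA)}
    → {pkg_at(p4,portB), truck_at(t1,portA)}
  through step 3 (drive(t1,portB,portA)): drop {truck_at(t1,portA)}, keep {pkg_at(p4,portB)}, require {truck_at(t1,portB)}
    → {pkg_at(p4,portB), truck_at(t1,portB)}
  through step 2 (drive(t1,depot,portB)): drop {truck_at(t1,portB)}, keep {pkg_at(p4,portB)}, require {truck_at(t1,depot)}
    → {pkg_at(p4,portB), truck_at(t1,depot)}
  through step 1 (drive(t1,portB,depot)): drop {truck_at(t1,depot)}, keep {pkg_at(p4,portB)}, require {truck_at(t1,portB)}
    → {pkg_at(p4,portB), truck_at(t1,portB)}

== RESULT ==
["pkg_at(p4,portB)", "truck_at(t1,portB)"]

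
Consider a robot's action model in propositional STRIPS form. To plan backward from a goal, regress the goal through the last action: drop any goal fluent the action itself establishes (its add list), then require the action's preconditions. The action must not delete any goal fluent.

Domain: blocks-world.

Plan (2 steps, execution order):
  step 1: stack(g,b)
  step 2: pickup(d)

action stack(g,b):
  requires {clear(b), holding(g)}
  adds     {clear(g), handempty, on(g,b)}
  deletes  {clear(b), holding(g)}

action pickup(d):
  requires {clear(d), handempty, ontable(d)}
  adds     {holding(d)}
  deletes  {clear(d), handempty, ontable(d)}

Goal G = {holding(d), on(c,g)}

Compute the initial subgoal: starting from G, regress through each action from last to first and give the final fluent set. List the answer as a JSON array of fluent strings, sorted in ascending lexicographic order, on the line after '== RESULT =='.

Work backward from the goal:
  through step 2 (pickup(d)): drop {holding(d)}, keep {on(c,g)}, require {clear(d), handempty, ontable(d)}
    → {clear(d), handempty, on(c,g), ontable(d)}
  through step 1 (stack(g,b)): drop {handempty}, keep {clear(d), on(c,g), ontable(d)}, require {clear(b), holding(g)}
    → {clear(b), clear(d), holding(g), on(c,g), ontable(d)}

== RESULT ==
["clear(b)", "clear(d)", "holding(g)", "on(c,g)", "ontable(d)"]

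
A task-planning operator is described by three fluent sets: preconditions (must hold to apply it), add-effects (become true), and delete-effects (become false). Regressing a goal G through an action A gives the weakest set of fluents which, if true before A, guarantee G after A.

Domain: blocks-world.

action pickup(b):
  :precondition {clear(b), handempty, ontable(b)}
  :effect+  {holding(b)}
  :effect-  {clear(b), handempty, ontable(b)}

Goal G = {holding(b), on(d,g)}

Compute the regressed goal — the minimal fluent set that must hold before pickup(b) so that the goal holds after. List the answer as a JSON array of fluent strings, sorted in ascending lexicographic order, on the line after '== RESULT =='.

Compute (G \ add) ∪ pre:
  G ∩ del = {}  (empty — regression defined)
  G \ add = {holding(b), on(d,g)} \ {holding(b)} = {on(d,g)}
  ∪ pre   = {on(d,g)} ∪ {clear(b), handempty, ontable(b)}
          = {clear(b), handempty, on(d,g), ontable(b)}

== RESULT ==
["clear(b)", "handempty", "on(d,g)", "ontable(b)"]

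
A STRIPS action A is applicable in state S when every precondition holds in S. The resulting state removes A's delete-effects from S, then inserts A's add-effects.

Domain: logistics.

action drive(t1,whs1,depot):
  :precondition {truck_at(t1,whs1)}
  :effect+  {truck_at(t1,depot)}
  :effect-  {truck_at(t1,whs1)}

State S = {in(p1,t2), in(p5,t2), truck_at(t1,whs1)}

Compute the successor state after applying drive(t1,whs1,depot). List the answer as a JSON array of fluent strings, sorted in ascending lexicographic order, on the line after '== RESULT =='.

Progress:
  pre ⊆ S: {truck_at(t1,whs1)} ⊆ S  — applicable
  S \ del = {in(p1,t2), in(p5,t2)}
  ∪ add   = {in(p1,t2), in(p5,t2), truck_at(t1,depot)}

== RESULT ==
["in(p1,t2)", "in(p5,t2)", "truck_at(t1,depot)"]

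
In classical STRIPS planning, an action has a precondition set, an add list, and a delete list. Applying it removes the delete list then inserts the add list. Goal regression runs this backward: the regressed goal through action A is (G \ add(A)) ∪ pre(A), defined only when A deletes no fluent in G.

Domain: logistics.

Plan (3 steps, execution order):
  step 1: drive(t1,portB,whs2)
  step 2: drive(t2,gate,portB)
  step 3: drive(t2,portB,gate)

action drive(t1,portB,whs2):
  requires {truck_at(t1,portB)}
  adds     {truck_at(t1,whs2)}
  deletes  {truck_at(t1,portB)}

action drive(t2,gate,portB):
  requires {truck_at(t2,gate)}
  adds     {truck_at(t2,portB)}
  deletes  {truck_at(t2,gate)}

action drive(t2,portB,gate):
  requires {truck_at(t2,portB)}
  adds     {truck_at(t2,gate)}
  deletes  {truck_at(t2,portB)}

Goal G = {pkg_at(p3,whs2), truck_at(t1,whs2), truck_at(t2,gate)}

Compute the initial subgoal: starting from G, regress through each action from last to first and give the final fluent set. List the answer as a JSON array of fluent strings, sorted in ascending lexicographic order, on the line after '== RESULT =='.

Regress step by step:
  through step 3 (drive(t2,portB,gate)): drop {truck_at(t2,gate)}, keep {pkg_at(p3,whs2), truck_at(t1,whs2)}, require {truck_at(t2,portB)}
    → {pkg_at(p3,whs2), truck_at(t1,whs2), truck_at(t2,portB)}
  through step 2 (drive(t2,gate,portB)): drop {truck_at(t2,portB)}, keep {pkg_at(p3,whs2), truck_at(t1,whs2)}, require {truck_at(t2,gate)}
    → {pkg_at(p3,whs2), truck_at(t1,whs2), truck_at(t2,gate)}
  through step 1 (drive(t1,portB,whs2)): drop {truck_at(t1,whs2)}, keep {pkg_at(p3,whs2), truck_at(t2,gate)}, require {truck_at(t1,portB)}
    → {pkg_at(p3,whs2), truck_at(t1,portB), truck_at(t2,gate)}

== RESULT ==
["pkg_at(p3,whs2)", "truck_at(t1,portB)", "truck_at(t2,gate)"]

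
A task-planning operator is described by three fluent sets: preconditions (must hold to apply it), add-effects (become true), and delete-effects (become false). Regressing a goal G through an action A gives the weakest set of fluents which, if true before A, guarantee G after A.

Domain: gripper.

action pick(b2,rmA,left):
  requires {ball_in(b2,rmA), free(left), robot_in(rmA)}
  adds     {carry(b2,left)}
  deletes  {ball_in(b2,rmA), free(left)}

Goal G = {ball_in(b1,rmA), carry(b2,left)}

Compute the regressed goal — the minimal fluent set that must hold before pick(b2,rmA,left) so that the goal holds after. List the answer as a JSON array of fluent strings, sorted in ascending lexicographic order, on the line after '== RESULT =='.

Regress:
  G ∩ del = {}  (empty — regression defined)
  G \ add = {ball_in(b1,rmA), carry(b2,left)} \ {carry(b2,left)} = {ball_in(b1,rmA)}
  ∪ pre   = {ball_in(b1,rmA)} ∪ {ball_in(b2,rmA), free(left), robot_in(rmA)}
          = {ball_in(b1,rmA), ball_in(b2,rmA), free(left), robot_in(rmA)}

== RESULT ==
["ball_in(b1,rmA)", "ball_in(b2,rmA)", "free(left)", "robot_in(rmA)"]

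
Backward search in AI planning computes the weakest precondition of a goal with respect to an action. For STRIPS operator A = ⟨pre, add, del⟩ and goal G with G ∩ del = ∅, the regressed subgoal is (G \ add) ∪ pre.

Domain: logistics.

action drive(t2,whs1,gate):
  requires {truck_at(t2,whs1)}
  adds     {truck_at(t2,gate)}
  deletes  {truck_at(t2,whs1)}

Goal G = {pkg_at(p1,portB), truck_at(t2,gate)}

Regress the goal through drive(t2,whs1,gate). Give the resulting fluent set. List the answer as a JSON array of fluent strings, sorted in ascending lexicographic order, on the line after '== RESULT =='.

Regress:
  G ∩ del = {}  (empty — regression defined)
  G \ add = {pkg_at(p1,portB), truck_at(t2,gate)} \ {truck_at(t2,gate)} = {pkg_at(p1,portB)}
  ∪ pre   = {pkg_at(p1,portB)} ∪ {truck_at(t2,whs1)}
          = {pkg_at(p1,portB), truck_at(t2,whs1)}

== RESULT ==
["pkg_at(p1,portB)", "truck_at(t2,whs1)"]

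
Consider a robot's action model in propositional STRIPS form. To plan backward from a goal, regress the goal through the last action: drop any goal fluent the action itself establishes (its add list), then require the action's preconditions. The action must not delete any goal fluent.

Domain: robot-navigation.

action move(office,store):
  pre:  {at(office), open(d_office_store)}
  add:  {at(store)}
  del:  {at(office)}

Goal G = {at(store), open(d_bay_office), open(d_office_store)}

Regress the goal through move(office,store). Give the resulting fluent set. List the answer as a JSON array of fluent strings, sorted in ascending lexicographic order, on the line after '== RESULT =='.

Regress:
  G ∩ del = {}  (empty — regression defined)
  G \ add = {at(store), open(d_bay_office), open(d_office_store)} \ {at(store)} = {open(d_bay_office), open(d_office_store)}
  ∪ pre   = {open(d_bay_office), open(d_office_store)} ∪ {at(office), open(d_office_store)}
          = {at(office), open(d_bay_office), open(d_office_store)}

== RESULT ==
["at(office)", "open(d_bay_office)", "open(d_office_store)"]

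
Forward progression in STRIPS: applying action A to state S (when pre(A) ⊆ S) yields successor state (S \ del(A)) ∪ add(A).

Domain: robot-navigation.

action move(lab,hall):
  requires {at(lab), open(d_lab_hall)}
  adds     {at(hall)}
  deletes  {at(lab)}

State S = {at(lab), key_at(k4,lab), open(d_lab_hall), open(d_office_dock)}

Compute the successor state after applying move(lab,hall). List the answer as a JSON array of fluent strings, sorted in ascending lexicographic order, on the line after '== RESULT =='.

Compute (S \ del) ∪ add:
  pre ⊆ S: {at(lab), open(d_lab_hall)} ⊆ S  — applicable
  S \ del = {key_at(k4,lab), open(d_lab_hall), open(d_office_dock)}
  ∪ add   = {at(hall), key_at(k4,lab), open(d_lab_hall), open(d_office_dock)}

== RESULT ==
["at(hall)", "key_at(k4,lab)", "open(d_lab_hall)", "open(d_office_dock)"]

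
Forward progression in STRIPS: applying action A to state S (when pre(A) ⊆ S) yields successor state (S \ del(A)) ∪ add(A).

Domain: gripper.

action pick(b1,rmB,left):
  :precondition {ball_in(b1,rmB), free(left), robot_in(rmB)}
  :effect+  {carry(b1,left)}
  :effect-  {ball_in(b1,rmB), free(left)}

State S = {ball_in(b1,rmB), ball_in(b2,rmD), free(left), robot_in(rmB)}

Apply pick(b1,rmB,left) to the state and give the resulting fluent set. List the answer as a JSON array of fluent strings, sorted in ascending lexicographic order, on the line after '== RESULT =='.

Compute (S \ del) ∪ add:
  pre ⊆ S: {ball_in(b1,rmB), free(left), robot_in(rmB)} ⊆ S  — applicable
  S \ del = {ball_in(b2,rmD), robot_in(rmB)}
  ∪ add   = {ball_in(b2,rmD), carry(b1,left), robot_in(rmB)}

== RESULT ==
["ball_in(b2,rmD)", "carry(b1,left)", "robot_in(rmB)"]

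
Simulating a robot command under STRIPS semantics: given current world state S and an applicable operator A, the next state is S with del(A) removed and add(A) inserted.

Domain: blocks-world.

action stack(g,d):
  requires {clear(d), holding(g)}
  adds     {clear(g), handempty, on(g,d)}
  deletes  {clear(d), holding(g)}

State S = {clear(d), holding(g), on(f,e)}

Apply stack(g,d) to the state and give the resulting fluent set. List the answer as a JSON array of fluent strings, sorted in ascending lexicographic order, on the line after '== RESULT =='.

Progress:
  pre ⊆ S: {clear(d), holding(g)} ⊆ S  — applicable
  S \ del = {on(f,e)}
  ∪ add   = {clear(g), handempty, on(f,e), on(g,d)}

== RESULT ==
["clear(g)", "handempty", "on(f,e)", "on(g,d)"]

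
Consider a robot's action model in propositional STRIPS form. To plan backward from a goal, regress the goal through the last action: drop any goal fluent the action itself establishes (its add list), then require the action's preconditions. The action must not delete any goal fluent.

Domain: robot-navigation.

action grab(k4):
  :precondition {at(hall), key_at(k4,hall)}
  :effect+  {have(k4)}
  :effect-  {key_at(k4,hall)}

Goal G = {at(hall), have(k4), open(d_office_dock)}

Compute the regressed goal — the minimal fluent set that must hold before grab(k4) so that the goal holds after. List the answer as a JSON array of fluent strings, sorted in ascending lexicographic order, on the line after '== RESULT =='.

Regress:
  G ∩ del = {}  (empty — regression defined)
  G \ add = {at(hall), have(k4), open(d_office_dock)} \ {have(k4)} = {at(hall), open(d_office_dock)}
  ∪ pre   = {at(hall), open(d_office_dock)} ∪ {at(hall), key_at(k4,hall)}
          = {at(hall), key_at(k4,hall), open(d_office_dock)}

== RESULT ==
["at(hall)", "key_at(k4,hall)", "open(d_office_dock)"]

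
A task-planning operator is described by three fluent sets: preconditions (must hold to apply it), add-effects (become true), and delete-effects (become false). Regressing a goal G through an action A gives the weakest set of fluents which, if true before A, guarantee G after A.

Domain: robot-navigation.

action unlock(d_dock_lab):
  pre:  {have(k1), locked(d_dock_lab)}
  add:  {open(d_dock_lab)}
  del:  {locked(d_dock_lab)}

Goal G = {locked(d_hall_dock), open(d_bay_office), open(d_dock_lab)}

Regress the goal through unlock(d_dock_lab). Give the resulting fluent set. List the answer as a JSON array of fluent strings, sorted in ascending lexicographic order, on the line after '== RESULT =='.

Compute (G \ add) ∪ pre:
  G ∩ del = {}  (empty — regression defined)
  G \ add = {locked(d_hall_dock), open(d_bay_office), open(d_dock_lab)} \ {open(d_dock_lab)} = {locked(d_hall_dock), open(d_bay_office)}
  ∪ pre   = {locked(d_hall_dock), open(d_bay_office)} ∪ {have(k1), locked(d_dock_lab)}
          = {have(k1), locked(d_dock_lab), locked(d_hall_dock), open(d_bay_office)}

== RESULT ==
["have(k1)", "locked(d_dock_lab)", "locked(d_hall_dock)", "open(d_bay_office)"]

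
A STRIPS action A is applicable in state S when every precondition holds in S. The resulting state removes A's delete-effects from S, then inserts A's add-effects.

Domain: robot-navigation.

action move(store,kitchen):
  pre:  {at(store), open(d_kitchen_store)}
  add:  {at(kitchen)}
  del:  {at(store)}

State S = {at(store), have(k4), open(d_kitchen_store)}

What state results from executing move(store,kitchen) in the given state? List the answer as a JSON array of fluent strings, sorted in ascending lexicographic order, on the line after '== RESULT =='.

Progress:
  pre ⊆ S: {at(store), open(d_kitchen_store)} ⊆ S  — applicable
  S \ del = {have(k4), open(d_kitchen_store)}
  ∪ add   = {at(kitchen), have(k4), open(d_kitchen_store)}

== RESULT ==
["at(kitchen)", "have(k4)", "open(d_kitchen_store)"]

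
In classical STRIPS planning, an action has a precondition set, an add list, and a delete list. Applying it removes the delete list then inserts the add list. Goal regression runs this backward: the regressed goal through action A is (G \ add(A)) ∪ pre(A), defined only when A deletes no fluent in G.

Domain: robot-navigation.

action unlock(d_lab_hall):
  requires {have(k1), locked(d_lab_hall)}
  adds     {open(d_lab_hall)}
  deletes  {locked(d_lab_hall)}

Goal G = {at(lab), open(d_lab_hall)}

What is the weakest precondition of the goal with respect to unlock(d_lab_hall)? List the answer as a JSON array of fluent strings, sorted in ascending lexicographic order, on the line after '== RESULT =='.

Compute (G \ add) ∪ pre:
  G ∩ del = {}  (empty — regression defined)
  G \ add = {at(lab), open(d_lab_hall)} \ {open(d_lab_hall)} = {at(lab)}
  ∪ pre   = {at(lab)} ∪ {have(k1), locked(d_lab_hall)}
          = {at(lab), have(k1), locked(d_lab_hall)}

== RESULT ==
["at(lab)", "have(k1)", "locked(d_lab_hall)"]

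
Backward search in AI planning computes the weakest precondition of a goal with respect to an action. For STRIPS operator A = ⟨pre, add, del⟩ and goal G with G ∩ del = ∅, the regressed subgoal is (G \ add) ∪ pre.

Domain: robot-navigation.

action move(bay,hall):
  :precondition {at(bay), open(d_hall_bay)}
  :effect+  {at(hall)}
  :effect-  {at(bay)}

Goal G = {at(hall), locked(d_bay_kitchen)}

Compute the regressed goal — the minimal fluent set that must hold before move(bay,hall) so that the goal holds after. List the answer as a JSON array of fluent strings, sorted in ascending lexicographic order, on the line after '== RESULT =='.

Compute (G \ add) ∪ pre:
  G ∩ del = {}  (empty — regression defined)
  G \ add = {at(hall), locked(d_bay_kitchen)} \ {at(hall)} = {locked(d_bay_kitchen)}
  ∪ pre   = {locked(d_bay_kitchen)} ∪ {at(bay), open(d_hall_bay)}
          = {at(bay), locked(d_bay_kitchen), open(d_hall_bay)}

== RESULT ==
["at(bay)", "locked(d_bay_kitchen)", "open(d_hall_bay)"]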